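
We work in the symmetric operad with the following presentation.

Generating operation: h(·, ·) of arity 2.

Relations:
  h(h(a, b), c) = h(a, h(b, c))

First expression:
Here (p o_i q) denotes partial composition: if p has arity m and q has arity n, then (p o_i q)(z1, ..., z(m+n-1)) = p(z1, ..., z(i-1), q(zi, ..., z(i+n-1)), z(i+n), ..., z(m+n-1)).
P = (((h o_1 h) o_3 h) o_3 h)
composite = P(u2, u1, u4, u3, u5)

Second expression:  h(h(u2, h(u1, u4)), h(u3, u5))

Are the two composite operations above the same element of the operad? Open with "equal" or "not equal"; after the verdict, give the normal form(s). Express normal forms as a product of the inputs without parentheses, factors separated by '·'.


equal: each reduces to u2 · u1 · u4 · u3 · u5

In normal form, the first expression is u2 · u1 · u4 · u3 · u5
In normal form, the second expression is u2 · u1 · u4 · u3 · u5
One common form — equal.


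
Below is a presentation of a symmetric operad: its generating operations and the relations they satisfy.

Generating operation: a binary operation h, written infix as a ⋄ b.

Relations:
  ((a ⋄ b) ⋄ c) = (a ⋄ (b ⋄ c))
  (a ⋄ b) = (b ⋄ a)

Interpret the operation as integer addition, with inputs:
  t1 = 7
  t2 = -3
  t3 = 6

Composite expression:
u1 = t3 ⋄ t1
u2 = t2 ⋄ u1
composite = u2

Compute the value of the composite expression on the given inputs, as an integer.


10

(t3 ⋄ t1) = 13
(t2 ⋄ (t3 ⋄ t1)) = 10


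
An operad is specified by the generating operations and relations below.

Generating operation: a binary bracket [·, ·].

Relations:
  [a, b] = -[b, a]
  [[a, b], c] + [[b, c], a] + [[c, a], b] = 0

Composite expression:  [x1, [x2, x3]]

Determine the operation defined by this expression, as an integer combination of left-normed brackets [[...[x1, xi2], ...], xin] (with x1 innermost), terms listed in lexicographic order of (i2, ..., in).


[[x1, x2], x3] - [[x1, x3], x2]

Skip Jacobi rewriting: expand, keep x1-initial words, read off terms.
Composite bracket: [x1, [x2, x3]]
Full expansion: 4 signed words from ab - ba (2^2 = 4).
Keep just the words that open with x1:
  x1x2x3 (sign +1) contributes +[[x1, x2], x3]
  x1x3x2 (sign -1) contributes -[[x1, x3], x2]


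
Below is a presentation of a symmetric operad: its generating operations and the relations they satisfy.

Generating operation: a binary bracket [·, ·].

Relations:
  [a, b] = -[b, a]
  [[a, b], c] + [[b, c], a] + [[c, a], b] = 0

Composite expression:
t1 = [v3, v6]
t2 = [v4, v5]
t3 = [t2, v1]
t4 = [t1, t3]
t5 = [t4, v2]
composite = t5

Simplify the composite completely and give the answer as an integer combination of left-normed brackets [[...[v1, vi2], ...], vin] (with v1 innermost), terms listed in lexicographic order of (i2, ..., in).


[[[[[v1, v4], v5], v3], v6], v2] - [[[[[v1, v4], v5], v6], v3], v2] - [[[[[v1, v5], v4], v3], v6], v2] + [[[[[v1, v5], v4], v6], v3], v2]

In the tensor algebra, words opening v1 carry the v1-anchored form.
Composite bracket: [[[v3, v6], [[v4, v5], v1]], v2]
Under [a, b] = ab - ba we get 32 signed associative words (2^5 = 32).
Coefficients come from the v1-initial words:
  word v1v4v5v3v6v2 has sign +1, contributing +[[[[[v1, v4], v5], v3], v6], v2]
  word v1v4v5v6v3v2 has sign -1, contributing -[[[[[v1, v4], v5], v6], v3], v2]
  word v1v5v4v3v6v2 has sign -1, contributing -[[[[[v1, v5], v4], v3], v6], v2]
  word v1v5v4v6v3v2 has sign +1, contributing +[[[[[v1, v5], v4], v6], v3], v2]


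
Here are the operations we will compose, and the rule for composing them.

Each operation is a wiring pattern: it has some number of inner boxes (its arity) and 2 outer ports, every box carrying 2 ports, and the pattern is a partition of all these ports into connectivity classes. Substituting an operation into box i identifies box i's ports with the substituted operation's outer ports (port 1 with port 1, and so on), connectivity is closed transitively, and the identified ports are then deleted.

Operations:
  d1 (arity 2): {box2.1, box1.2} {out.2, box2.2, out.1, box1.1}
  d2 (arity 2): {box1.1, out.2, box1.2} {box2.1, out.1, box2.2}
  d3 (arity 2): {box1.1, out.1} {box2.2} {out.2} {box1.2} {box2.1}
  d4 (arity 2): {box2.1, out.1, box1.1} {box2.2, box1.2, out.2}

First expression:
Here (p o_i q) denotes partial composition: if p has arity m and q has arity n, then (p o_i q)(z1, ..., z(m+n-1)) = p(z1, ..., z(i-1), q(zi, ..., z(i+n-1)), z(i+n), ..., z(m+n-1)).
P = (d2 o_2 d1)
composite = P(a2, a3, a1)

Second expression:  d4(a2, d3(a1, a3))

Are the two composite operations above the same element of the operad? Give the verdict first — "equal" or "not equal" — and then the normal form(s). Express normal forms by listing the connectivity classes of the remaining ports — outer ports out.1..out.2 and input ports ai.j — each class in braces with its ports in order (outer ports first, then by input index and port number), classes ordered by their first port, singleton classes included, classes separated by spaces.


not equal — first {out.1, a1.2, a3.1} {out.2, a2.1, a2.2} {a1.1, a3.2}, second {out.1, a1.1, a2.1} {out.2, a2.2} {a1.2} {a3.1} {a3.2}

The first composite normalizes to {out.1, a1.2, a3.1} {out.2, a2.1, a2.2} {a1.1, a3.2}
The second composite normalizes to {out.1, a1.1, a2.1} {out.2, a2.2} {a1.2} {a3.1} {a3.2}
They disagree, so not equal.


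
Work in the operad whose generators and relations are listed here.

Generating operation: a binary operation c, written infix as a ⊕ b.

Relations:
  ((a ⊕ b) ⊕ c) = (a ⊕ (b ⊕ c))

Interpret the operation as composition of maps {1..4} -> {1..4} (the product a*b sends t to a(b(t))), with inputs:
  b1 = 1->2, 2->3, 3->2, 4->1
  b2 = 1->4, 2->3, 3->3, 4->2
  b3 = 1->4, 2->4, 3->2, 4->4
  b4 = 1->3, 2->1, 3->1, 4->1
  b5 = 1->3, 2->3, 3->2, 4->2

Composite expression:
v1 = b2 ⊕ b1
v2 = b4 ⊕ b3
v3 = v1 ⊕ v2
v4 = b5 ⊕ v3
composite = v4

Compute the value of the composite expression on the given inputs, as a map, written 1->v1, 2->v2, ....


1->2, 2->2, 3->2, 4->2

(b2 ⊕ b1) = 1->3, 2->3, 3->3, 4->4
(b4 ⊕ b3) = 1->1, 2->1, 3->1, 4->1
((b2 ⊕ b1) ⊕ (b4 ⊕ b3)) = 1->3, 2->3, 3->3, 4->3
(b5 ⊕ ((b2 ⊕ b1) ⊕ (b4 ⊕ b3))) = 1->2, 2->2, 3->2, 4->2


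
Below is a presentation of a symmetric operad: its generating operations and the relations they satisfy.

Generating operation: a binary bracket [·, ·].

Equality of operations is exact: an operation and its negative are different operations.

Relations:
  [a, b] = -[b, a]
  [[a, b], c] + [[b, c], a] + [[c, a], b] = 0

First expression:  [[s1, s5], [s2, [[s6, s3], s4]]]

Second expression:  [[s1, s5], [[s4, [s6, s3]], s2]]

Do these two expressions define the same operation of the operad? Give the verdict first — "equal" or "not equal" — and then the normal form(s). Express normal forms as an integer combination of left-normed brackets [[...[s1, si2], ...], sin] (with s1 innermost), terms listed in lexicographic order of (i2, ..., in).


equal; both compose to -[[[[[s1, s5], s2], s3], s6], s4] + [[[[[s1, s5], s2], s4], s3], s6] - [[[[[s1, s5], s2], s4], s6], s3] + [[[[[s1, s5], s2], s6], s3], s4] + [[[[[s1, s5], s3], s6], s4], s2] - [[[[[s1, s5], s4], s3], s6], s2] + [[[[[s1, s5], s4], s6], s3], s2] - [[[[[s1, s5], s6], s3], s4], s2]

Normal form of the first expression: -[[[[[s1, s5], s2], s3], s6], s4] + [[[[[s1, s5], s2], s4], s3], s6] - [[[[[s1, s5], s2], s4], s6], s3] + [[[[[s1, s5], s2], s6], s3], s4] + [[[[[s1, s5], s3], s6], s4], s2] - [[[[[s1, s5], s4], s3], s6], s2] + [[[[[s1, s5], s4], s6], s3], s2] - [[[[[s1, s5], s6], s3], s4], s2]
Normal form of the second expression: -[[[[[s1, s5], s2], s3], s6], s4] + [[[[[s1, s5], s2], s4], s3], s6] - [[[[[s1, s5], s2], s4], s6], s3] + [[[[[s1, s5], s2], s6], s3], s4] + [[[[[s1, s5], s3], s6], s4], s2] - [[[[[s1, s5], s4], s3], s6], s2] + [[[[[s1, s5], s4], s6], s3], s2] - [[[[[s1, s5], s6], s3], s4], s2]
The forms coincide; equal.


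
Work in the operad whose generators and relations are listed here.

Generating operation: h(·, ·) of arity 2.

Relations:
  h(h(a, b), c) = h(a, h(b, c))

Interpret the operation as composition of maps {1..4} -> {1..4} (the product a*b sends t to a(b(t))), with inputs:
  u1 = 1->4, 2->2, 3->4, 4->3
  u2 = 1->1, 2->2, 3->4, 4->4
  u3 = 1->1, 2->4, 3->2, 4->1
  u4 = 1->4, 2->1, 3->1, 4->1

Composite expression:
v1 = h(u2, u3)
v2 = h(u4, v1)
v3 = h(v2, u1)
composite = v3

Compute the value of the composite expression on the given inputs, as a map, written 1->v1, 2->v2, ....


1->4, 2->1, 3->4, 4->1

h(u2, u3) = 1->1, 2->4, 3->2, 4->1
h(u4, h(u2, u3)) = 1->4, 2->1, 3->1, 4->4
h(h(u4, h(u2, u3)), u1) = 1->4, 2->1, 3->4, 4->1


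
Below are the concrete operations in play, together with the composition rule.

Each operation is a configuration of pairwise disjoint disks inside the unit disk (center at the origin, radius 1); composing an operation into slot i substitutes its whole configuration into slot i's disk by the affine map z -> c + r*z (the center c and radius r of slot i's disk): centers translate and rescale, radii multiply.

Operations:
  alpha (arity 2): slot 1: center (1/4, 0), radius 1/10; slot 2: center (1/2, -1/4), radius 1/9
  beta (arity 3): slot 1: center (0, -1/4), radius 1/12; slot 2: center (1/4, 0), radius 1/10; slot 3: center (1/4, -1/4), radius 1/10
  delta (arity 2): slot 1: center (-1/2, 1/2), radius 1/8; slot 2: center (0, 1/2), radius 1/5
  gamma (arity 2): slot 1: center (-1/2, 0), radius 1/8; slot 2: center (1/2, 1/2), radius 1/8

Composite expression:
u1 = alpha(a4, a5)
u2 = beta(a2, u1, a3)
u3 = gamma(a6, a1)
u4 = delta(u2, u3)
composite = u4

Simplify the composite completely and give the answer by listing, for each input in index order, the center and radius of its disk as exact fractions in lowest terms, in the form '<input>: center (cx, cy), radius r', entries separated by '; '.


a1: center (1/10, 3/5), radius 1/40; a2: center (-1/2, 15/32), radius 1/96; a3: center (-15/32, 15/32), radius 1/80; a4: center (-149/320, 1/2), radius 1/800; a5: center (-37/80, 159/320), radius 1/720; a6: center (-1/10, 1/2), radius 1/40

Nesting under delta composes maps z -> c + r*z down each a-path.
a2 passes through 2 substitutions, ending at center (-1/2, 15/32), radius 1/96
a4 passes through 3 substitutions, ending at center (-149/320, 1/2), radius 1/800
a5 passes through 3 substitutions, ending at center (-37/80, 159/320), radius 1/720
a3 passes through 2 substitutions, ending at center (-15/32, 15/32), radius 1/80
a6 passes through 2 substitutions, ending at center (-1/10, 1/2), radius 1/40
a1 passes through 2 substitutions, ending at center (1/10, 3/5), radius 1/40


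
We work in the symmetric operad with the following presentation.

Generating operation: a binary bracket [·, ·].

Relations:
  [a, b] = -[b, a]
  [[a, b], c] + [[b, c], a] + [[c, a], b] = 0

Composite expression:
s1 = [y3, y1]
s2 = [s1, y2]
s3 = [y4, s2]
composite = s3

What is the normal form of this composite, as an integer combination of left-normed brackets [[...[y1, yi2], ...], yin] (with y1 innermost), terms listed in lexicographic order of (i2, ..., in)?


[[[y1, y3], y2], y4]

In the tensor algebra, words opening y1 carry the y1-anchored form.
Composite bracket: [y4, [[y3, y1], y2]]
Applying ab - ba throughout gives 8 signed words (2^3 = 8).
The y1-initial words carry the normal form:
  y1y3y2y4 appears with sign +1, giving the term +[[[y1, y3], y2], y4]


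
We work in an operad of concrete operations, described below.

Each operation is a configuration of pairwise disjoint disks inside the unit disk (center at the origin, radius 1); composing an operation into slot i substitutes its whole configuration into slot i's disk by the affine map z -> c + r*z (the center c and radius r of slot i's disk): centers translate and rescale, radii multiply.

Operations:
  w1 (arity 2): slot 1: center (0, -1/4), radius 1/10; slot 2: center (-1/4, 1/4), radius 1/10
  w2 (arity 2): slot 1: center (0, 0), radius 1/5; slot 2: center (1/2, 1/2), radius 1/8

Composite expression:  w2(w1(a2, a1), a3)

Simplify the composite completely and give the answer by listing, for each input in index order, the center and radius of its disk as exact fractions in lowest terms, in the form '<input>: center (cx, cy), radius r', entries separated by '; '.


a1: center (-1/20, 1/20), radius 1/50; a2: center (0, -1/20), radius 1/50; a3: center (1/2, 1/2), radius 1/8

Each a-disk chains the slot maps above it in w2; radii multiply.
tracing a2 down its 2-map path: center (0, -1/20), radius 1/50
tracing a1 down its 2-map path: center (-1/20, 1/20), radius 1/50
tracing a3 down its 1-map path: center (1/2, 1/2), radius 1/8


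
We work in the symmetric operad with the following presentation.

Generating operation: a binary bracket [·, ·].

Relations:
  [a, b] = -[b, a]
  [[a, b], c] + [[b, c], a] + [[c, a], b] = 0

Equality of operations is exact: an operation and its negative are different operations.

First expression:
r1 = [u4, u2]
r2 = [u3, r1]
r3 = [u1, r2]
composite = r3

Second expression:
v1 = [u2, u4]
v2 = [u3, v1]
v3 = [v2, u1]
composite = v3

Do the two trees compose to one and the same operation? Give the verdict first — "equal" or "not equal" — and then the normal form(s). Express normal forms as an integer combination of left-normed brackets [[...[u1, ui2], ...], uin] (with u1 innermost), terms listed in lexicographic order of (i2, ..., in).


equal — both sides give [[[u1, u2], u4], u3] - [[[u1, u3], u2], u4] + [[[u1, u3], u4], u2] - [[[u1, u4], u2], u3]

The first expression reduces to [[[u1, u2], u4], u3] - [[[u1, u3], u2], u4] + [[[u1, u3], u4], u2] - [[[u1, u4], u2], u3]
The second expression reduces to [[[u1, u2], u4], u3] - [[[u1, u3], u2], u4] + [[[u1, u3], u4], u2] - [[[u1, u4], u2], u3]
Both agree, so they are equal.


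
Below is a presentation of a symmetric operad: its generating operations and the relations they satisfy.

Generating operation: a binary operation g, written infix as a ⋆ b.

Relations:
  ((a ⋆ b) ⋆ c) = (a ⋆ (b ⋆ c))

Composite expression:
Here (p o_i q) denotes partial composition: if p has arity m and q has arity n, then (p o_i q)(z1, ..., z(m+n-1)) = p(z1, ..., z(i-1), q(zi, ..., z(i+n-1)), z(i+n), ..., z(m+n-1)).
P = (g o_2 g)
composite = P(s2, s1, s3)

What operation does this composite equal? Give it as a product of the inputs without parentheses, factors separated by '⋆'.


All parenthesizations of g agree; list the s-inputs left to right.
(s1 ⋆ s3) linearizes to s1 ⋆ s3
(s2 ⋆ (s1 ⋆ s3)) linearizes to s2 ⋆ s1 ⋆ s3

s2 ⋆ s1 ⋆ s3


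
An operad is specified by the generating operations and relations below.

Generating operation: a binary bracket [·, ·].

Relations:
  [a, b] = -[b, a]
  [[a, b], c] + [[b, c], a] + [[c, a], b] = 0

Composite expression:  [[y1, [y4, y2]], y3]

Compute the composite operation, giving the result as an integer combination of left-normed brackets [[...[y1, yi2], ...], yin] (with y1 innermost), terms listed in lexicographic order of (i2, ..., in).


Skip Jacobi rewriting: expand, keep y1-initial words, read off terms.
Composite bracket: [[y1, [y4, y2]], y3]
The bracket unfolds into 8 signed words via [a, b] = ab - ba (2^3 = 8).
Keep just the words that open with y1:
  y1y2y4y3 appears with sign -1, giving the term -[[[y1, y2], y4], y3]
  y1y4y2y3 appears with sign +1, giving the term +[[[y1, y4], y2], y3]

-[[[y1, y2], y4], y3] + [[[y1, y4], y2], y3]


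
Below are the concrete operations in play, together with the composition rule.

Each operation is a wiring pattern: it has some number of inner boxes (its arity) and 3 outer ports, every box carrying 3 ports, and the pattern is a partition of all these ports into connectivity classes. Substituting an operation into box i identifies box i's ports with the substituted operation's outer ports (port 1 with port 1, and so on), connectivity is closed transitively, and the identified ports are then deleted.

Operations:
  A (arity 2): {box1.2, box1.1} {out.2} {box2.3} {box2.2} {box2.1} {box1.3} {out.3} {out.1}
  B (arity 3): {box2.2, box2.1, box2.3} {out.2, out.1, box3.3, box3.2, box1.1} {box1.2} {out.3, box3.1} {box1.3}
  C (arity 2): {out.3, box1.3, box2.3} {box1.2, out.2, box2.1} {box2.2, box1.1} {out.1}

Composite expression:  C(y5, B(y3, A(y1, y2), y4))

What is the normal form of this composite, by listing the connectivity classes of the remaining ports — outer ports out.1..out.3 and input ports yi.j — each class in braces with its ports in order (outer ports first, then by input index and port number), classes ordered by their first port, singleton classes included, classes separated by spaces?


{out.1} {out.2, y3.1, y4.2, y4.3, y5.1, y5.2} {out.3, y4.1, y5.3} {y1.1, y1.2} {y1.3} {y2.1} {y2.2} {y2.3} {y3.2} {y3.3}

Treat the ports identified at C as solder joints: merge, then drop.
after A, the pattern on (y1, y2) reads {out.1} {out.2} {out.3} {y1.1, y1.2} {y1.3} {y2.1} {y2.2} {y2.3} (out.j = its outer ports)
after B, the pattern on (y3, y1, y2, y4) reads {out.1, out.2, y3.1, y4.2, y4.3} {out.3, y4.1} {y1.1, y1.2} {y1.3} {y2.1} {y2.2} {y2.3} {y3.2} {y3.3} (out.j = its outer ports)
after C, the pattern on (y5, y3, y1, y2, y4) reads {out.1} {out.2, y3.1, y4.2, y4.3, y5.1, y5.2} {out.3, y4.1, y5.3} {y1.1, y1.2} {y1.3} {y2.1} {y2.2} {y2.3} {y3.2} {y3.3} (out.j = its outer ports)


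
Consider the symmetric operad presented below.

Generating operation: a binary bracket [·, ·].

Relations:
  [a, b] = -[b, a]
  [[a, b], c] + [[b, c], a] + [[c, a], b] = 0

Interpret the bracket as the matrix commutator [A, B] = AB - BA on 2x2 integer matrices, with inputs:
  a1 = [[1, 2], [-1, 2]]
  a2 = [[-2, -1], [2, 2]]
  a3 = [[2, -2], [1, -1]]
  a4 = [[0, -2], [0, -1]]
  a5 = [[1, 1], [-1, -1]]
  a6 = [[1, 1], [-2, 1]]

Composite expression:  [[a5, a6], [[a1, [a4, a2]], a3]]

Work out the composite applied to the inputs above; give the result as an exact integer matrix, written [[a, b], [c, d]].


[[180, -102], [384, -180]]

[a5, a6] = [[-1, 2], [4, 1]]
[a4, a2] = [[-4, -9], [-2, 4]]
[a1, [a4, a2]] = [[-13, 25], [6, 13]]
[[a1, [a4, a2]], a3] = [[37, -23], [44, -37]]
[[a5, a6], [[a1, [a4, a2]], a3]] = [[180, -102], [384, -180]]


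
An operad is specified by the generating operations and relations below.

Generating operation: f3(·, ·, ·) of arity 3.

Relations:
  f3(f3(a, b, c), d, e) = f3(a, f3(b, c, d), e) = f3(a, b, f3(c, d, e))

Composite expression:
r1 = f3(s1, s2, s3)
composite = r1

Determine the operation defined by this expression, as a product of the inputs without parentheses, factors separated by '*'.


s1 * s2 * s3

Associativity of f3 dissolves the nesting; only the s-input order survives.
f3(s1, s2, s3) collapses to s1 * s2 * s3


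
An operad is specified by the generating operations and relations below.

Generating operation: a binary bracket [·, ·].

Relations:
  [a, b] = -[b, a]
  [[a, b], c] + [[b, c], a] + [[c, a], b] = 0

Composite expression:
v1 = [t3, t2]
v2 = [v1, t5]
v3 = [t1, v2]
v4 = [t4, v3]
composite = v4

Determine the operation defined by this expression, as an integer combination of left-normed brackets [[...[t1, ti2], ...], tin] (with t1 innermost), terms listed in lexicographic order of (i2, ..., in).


[[[[t1, t2], t3], t5], t4] - [[[[t1, t3], t2], t5], t4] - [[[[t1, t5], t2], t3], t4] + [[[[t1, t5], t3], t2], t4]


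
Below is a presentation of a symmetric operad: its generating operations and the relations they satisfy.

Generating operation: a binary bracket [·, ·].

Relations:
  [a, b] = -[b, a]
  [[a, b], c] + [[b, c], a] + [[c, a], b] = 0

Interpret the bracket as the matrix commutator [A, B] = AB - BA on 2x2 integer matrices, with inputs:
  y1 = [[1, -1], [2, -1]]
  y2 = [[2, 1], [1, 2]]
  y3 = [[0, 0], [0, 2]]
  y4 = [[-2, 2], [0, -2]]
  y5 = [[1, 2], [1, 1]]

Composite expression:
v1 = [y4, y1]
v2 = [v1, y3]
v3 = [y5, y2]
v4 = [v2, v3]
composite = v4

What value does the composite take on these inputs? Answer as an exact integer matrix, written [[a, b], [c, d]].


[[0, 16], [0, 0]]

[y4, y1] = [[4, -4], [0, -4]]
[[y4, y1], y3] = [[0, -8], [0, 0]]
[y5, y2] = [[1, 0], [0, -1]]
[[[y4, y1], y3], [y5, y2]] = [[0, 16], [0, 0]]


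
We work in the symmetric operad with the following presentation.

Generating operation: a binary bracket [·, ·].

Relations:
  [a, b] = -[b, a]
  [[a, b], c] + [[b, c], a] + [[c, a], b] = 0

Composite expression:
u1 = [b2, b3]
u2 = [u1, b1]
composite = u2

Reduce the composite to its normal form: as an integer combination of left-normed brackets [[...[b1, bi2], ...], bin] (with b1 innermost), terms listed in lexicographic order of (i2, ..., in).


-[[b1, b2], b3] + [[b1, b3], b2]

Left-normed coefficients sit on the b1-initial expansion words.
Composite bracket: [[b2, b3], b1]
Applying ab - ba throughout gives 4 signed words (2^2 = 4).
Coefficients come from the b1-initial words:
  sign of b1b2b3 is -1, so it contributes -[[b1, b2], b3]
  sign of b1b3b2 is +1, so it contributes +[[b1, b3], b2]


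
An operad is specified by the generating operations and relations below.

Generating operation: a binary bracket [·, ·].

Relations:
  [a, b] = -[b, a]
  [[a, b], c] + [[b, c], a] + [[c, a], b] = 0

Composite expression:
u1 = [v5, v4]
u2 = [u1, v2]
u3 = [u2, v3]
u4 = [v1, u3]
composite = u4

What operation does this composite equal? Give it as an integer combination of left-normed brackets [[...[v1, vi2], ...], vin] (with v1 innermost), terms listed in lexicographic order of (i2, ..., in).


[[[[v1, v2], v4], v5], v3] - [[[[v1, v2], v5], v4], v3] - [[[[v1, v3], v2], v4], v5] + [[[[v1, v3], v2], v5], v4] + [[[[v1, v3], v4], v5], v2] - [[[[v1, v3], v5], v4], v2] - [[[[v1, v4], v5], v2], v3] + [[[[v1, v5], v4], v2], v3]

Expand each bracket as ab - ba; the v1-initial words give the coefficients.
Composite bracket: [v1, [[[v5, v4], v2], v3]]
Full expansion: 16 signed words from ab - ba (2^4 = 16).
Words beginning with v1 determine it all:
  the word v1v2v4v5v3 carries sign +1 and contributes +[[[[v1, v2], v4], v5], v3]
  the word v1v2v5v4v3 carries sign -1 and contributes -[[[[v1, v2], v5], v4], v3]
  the word v1v3v2v4v5 carries sign -1 and contributes -[[[[v1, v3], v2], v4], v5]
  the word v1v3v2v5v4 carries sign +1 and contributes +[[[[v1, v3], v2], v5], v4]
  the word v1v3v4v5v2 carries sign +1 and contributes +[[[[v1, v3], v4], v5], v2]
  the word v1v3v5v4v2 carries sign -1 and contributes -[[[[v1, v3], v5], v4], v2]
  the word v1v4v5v2v3 carries sign -1 and contributes -[[[[v1, v4], v5], v2], v3]
  the word v1v5v4v2v3 carries sign +1 and contributes +[[[[v1, v5], v4], v2], v3]


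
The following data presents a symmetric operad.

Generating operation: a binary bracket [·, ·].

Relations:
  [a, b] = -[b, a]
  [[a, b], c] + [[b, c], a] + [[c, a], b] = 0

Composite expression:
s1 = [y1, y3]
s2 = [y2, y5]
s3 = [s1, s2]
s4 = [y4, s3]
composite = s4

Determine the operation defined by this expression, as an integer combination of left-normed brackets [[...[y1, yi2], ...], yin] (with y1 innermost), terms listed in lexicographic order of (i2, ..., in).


-[[[[y1, y3], y2], y5], y4] + [[[[y1, y3], y5], y2], y4]

Antisymmetry and Jacobi reduce to y1-anchored left-normed brackets.
Composite bracket: [y4, [[y1, y3], [y2, y5]]]
Each bracket splits as ab - ba, giving 16 signed words (2^4 = 16).
Only words starting with y1 matter:
  sign of y1y3y2y5y4 is -1, so it contributes -[[[[y1, y3], y2], y5], y4]
  sign of y1y3y5y2y4 is +1, so it contributes +[[[[y1, y3], y5], y2], y4]


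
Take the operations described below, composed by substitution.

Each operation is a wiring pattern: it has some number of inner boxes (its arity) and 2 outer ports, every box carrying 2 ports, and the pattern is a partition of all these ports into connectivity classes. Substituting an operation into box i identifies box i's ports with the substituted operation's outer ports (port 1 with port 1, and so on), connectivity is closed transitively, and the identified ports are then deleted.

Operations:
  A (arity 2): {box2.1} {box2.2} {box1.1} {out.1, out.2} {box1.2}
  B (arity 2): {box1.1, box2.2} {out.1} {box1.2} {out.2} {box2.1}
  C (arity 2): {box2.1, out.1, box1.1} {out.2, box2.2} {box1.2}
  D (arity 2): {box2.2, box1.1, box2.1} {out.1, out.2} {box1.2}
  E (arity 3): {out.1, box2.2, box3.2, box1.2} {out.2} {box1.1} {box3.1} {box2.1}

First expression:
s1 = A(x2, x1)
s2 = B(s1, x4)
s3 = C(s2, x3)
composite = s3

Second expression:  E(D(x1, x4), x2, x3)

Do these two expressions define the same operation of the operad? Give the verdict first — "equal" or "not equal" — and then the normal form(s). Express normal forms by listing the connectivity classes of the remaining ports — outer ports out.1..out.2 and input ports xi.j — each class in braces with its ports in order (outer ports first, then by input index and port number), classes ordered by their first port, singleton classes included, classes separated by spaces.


In normal form, the first expression is {out.1, x3.1} {out.2, x3.2} {x1.1} {x1.2} {x2.1} {x2.2} {x4.1} {x4.2}
In normal form, the second expression is {out.1, x2.2, x3.2} {out.2} {x1.1, x4.1, x4.2} {x1.2} {x2.1} {x3.1}
The normal forms differ: not equal.

not equal; first: {out.1, x3.1} {out.2, x3.2} {x1.1} {x1.2} {x2.1} {x2.2} {x4.1} {x4.2}; second: {out.1, x2.2, x3.2} {out.2} {x1.1, x4.1, x4.2} {x1.2} {x2.1} {x3.1}


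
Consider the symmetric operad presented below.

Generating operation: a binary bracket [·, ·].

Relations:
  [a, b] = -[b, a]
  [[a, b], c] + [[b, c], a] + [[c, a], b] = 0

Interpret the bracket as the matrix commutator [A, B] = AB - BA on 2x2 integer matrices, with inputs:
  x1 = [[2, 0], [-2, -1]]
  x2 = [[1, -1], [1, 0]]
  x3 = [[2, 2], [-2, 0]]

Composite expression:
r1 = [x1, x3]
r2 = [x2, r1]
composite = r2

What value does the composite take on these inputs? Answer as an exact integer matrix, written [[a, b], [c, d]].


[[-8, 14], [6, 8]]

[x1, x3] = [[4, 6], [2, -4]]
[x2, [x1, x3]] = [[-8, 14], [6, 8]]


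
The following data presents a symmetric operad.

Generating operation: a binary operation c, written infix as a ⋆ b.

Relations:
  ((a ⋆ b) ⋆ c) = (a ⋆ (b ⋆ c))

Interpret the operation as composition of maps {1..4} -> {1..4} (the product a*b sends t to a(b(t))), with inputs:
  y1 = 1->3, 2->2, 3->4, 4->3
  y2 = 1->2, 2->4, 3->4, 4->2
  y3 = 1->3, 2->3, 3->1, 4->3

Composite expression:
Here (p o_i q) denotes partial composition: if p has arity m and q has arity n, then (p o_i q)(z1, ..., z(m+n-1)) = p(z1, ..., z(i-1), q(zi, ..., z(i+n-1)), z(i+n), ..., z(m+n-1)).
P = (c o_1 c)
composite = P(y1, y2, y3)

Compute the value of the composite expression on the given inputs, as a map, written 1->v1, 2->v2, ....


1->3, 2->3, 3->2, 4->3

(y1 ⋆ y2) = 1->2, 2->3, 3->3, 4->2
((y1 ⋆ y2) ⋆ y3) = 1->3, 2->3, 3->2, 4->3


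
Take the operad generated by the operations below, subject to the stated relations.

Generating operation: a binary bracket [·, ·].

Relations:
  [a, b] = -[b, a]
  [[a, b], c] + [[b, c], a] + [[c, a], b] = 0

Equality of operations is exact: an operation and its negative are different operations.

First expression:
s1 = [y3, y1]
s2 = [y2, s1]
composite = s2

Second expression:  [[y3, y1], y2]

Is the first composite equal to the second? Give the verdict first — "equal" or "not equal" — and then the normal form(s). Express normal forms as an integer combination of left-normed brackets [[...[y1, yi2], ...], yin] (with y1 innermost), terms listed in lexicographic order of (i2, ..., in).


not equal: they reduce to [[y1, y3], y2] and -[[y1, y3], y2]

The first composite normalizes to [[y1, y3], y2]
The second composite normalizes to -[[y1, y3], y2]
They disagree, so not equal.


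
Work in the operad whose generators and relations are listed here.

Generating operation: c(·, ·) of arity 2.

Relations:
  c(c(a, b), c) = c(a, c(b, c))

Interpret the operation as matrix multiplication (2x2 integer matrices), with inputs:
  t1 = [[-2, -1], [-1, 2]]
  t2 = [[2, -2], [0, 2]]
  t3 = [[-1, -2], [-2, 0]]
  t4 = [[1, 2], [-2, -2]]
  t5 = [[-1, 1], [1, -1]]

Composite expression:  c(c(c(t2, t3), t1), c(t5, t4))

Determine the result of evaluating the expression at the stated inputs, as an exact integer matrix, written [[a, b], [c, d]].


c(t2, t3) = [[2, -4], [-4, 0]]
c(c(t2, t3), t1) = [[0, -10], [8, 4]]
c(t5, t4) = [[-3, -4], [3, 4]]
c(c(c(t2, t3), t1), c(t5, t4)) = [[-30, -40], [-12, -16]]

[[-30, -40], [-12, -16]]


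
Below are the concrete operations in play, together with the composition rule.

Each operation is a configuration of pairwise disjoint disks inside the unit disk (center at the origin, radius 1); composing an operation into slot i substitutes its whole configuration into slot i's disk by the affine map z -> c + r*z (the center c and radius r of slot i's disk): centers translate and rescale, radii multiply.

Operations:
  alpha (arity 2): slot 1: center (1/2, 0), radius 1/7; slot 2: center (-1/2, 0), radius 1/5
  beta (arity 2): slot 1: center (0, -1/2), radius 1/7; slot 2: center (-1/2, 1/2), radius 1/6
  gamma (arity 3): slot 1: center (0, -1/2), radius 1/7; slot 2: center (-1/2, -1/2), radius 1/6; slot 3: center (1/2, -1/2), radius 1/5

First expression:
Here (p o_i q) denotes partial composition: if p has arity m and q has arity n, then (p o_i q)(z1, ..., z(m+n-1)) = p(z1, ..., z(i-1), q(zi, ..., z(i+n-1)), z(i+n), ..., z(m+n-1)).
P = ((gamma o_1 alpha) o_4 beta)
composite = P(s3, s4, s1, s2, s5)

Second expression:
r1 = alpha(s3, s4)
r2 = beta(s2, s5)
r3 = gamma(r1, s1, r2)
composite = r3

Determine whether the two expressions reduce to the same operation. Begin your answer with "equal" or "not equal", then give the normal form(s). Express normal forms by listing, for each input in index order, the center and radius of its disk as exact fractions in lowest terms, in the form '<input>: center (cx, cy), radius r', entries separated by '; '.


The first composite normalizes to s1: center (-1/2, -1/2), radius 1/6; s2: center (1/2, -3/5), radius 1/35; s3: center (1/14, -1/2), radius 1/49; s4: center (-1/14, -1/2), radius 1/35; s5: center (2/5, -2/5), radius 1/30
The second composite normalizes to s1: center (-1/2, -1/2), radius 1/6; s2: center (1/2, -3/5), radius 1/35; s3: center (1/14, -1/2), radius 1/49; s4: center (-1/14, -1/2), radius 1/35; s5: center (2/5, -2/5), radius 1/30
Identical normal forms: equal.

equal — both sides give s1: center (-1/2, -1/2), radius 1/6; s2: center (1/2, -3/5), radius 1/35; s3: center (1/14, -1/2), radius 1/49; s4: center (-1/14, -1/2), radius 1/35; s5: center (2/5, -2/5), radius 1/30


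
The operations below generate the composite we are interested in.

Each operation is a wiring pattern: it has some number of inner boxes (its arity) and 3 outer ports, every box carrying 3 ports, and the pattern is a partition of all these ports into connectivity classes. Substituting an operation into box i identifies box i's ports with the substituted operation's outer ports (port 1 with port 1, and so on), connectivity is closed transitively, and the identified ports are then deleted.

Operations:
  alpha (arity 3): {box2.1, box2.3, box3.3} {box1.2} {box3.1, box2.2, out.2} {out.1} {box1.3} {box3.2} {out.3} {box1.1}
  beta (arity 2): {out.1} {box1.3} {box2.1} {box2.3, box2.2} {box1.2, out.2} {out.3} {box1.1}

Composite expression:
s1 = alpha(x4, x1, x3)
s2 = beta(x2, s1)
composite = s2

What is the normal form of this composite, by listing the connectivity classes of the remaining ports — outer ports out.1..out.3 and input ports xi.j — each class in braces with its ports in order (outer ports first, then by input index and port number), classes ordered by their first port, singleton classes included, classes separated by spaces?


Treat the ports identified at beta as solder joints: merge, then drop.
the subtree at alpha composes to {out.1} {out.2, x1.2, x3.1} {out.3} {x1.1, x1.3, x3.3} {x3.2} {x4.1} {x4.2} {x4.3} on (x4, x1, x3); out.j = own outer ports
the subtree at beta composes to {out.1} {out.2, x2.2} {out.3} {x1.1, x1.3, x3.3} {x1.2, x3.1} {x2.1} {x2.3} {x3.2} {x4.1} {x4.2} {x4.3} on (x2, x4, x1, x3); out.j = own outer ports

{out.1} {out.2, x2.2} {out.3} {x1.1, x1.3, x3.3} {x1.2, x3.1} {x2.1} {x2.3} {x3.2} {x4.1} {x4.2} {x4.3}


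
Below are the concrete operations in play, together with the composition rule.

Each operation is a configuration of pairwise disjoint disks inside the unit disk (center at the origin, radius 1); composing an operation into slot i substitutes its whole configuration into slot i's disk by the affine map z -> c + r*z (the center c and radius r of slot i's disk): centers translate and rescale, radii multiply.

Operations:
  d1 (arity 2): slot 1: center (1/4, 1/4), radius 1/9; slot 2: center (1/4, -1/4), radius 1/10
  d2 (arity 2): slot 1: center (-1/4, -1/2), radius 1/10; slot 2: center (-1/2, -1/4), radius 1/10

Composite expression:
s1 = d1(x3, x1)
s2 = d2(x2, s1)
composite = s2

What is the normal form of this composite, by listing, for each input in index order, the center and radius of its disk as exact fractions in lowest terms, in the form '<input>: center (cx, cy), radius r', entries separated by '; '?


Below d2, radii multiply path by path; the x-disk centers shift.
input x2: composing its 1 substitution step yields center (-1/4, -1/2), radius 1/10
input x3: composing its 2 substitution steps yields center (-19/40, -9/40), radius 1/90
input x1: composing its 2 substitution steps yields center (-19/40, -11/40), radius 1/100

x1: center (-19/40, -11/40), radius 1/100; x2: center (-1/4, -1/2), radius 1/10; x3: center (-19/40, -9/40), radius 1/90


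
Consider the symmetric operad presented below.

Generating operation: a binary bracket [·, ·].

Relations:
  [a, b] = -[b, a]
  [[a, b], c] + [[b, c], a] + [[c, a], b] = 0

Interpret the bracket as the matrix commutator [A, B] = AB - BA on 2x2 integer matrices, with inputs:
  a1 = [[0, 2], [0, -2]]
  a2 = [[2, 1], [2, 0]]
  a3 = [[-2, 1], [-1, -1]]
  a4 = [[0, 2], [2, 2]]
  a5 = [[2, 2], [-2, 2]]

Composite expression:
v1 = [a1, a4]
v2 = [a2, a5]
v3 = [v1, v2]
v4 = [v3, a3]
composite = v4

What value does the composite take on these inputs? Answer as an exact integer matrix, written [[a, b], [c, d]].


[[-144, 224], [80, 144]]

[a1, a4] = [[4, 8], [-4, -4]]
[a2, a5] = [[-6, 4], [4, 6]]
[[a1, a4], [a2, a5]] = [[48, 128], [16, -48]]
[[[a1, a4], [a2, a5]], a3] = [[-144, 224], [80, 144]]


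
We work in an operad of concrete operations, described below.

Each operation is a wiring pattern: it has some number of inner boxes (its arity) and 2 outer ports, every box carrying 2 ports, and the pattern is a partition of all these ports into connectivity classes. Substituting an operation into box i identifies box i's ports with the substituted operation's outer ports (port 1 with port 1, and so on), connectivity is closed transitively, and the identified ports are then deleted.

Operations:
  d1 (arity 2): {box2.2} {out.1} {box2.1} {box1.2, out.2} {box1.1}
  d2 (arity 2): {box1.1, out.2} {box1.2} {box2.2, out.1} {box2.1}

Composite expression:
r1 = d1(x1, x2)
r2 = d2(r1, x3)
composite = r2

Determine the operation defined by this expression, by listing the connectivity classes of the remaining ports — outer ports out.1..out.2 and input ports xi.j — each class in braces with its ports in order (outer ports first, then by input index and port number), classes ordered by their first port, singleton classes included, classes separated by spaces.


{out.1, x3.2} {out.2} {x1.1} {x1.2} {x2.1} {x2.2} {x3.1}

Reachability decides: close wires over d2-identified ports.
after d1, the pattern on (x1, x2) reads {out.1} {out.2, x1.2} {x1.1} {x2.1} {x2.2} (out.j = its outer ports)
after d2, the pattern on (x1, x2, x3) reads {out.1, x3.2} {out.2} {x1.1} {x1.2} {x2.1} {x2.2} {x3.1} (out.j = its outer ports)


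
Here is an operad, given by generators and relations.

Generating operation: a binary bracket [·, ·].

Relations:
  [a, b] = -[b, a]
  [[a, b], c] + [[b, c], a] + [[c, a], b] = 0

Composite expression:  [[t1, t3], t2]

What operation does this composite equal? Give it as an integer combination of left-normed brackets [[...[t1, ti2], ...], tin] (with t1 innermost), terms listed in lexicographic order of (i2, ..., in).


Antisymmetry and Jacobi reduce to t1-anchored left-normed brackets.
Composite bracket: [[t1, t3], t2]
Full expansion: 4 signed words from ab - ba (2^2 = 4).
Coefficients come from the t1-initial words:
  from t1t3t2, sign +1: term +[[t1, t3], t2]

[[t1, t3], t2]


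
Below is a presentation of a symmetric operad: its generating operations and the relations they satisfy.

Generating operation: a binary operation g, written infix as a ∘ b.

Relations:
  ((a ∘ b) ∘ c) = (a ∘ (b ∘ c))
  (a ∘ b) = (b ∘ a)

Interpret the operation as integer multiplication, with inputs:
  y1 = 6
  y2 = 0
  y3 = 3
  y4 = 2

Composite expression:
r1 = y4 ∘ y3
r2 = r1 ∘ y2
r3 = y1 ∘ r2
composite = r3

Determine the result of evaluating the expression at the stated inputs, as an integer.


0

(y4 ∘ y3) = 6
((y4 ∘ y3) ∘ y2) = 0
(y1 ∘ ((y4 ∘ y3) ∘ y2)) = 0


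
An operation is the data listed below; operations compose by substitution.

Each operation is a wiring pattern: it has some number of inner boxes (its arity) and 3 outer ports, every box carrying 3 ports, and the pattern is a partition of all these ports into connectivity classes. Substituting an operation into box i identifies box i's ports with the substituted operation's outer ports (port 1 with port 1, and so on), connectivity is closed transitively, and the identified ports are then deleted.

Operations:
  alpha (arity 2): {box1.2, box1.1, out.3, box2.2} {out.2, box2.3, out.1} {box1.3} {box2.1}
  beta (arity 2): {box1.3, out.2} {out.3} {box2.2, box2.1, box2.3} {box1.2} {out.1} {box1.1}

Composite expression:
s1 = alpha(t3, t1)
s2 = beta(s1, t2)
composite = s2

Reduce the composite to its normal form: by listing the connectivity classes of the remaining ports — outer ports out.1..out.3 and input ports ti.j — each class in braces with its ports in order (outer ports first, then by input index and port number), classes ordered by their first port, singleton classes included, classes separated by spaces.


{out.1} {out.2, t1.2, t3.1, t3.2} {out.3} {t1.1} {t1.3} {t2.1, t2.2, t2.3} {t3.3}

Reachability decides: close wires over beta-identified ports.
alpha over (t3, t1) gives {out.1, out.2, t1.3} {out.3, t1.2, t3.1, t3.2} {t1.1} {t3.3}, out.j being that stage's outer ports
beta over (t3, t1, t2) gives {out.1} {out.2, t1.2, t3.1, t3.2} {out.3} {t1.1} {t1.3} {t2.1, t2.2, t2.3} {t3.3}, out.j being that stage's outer ports


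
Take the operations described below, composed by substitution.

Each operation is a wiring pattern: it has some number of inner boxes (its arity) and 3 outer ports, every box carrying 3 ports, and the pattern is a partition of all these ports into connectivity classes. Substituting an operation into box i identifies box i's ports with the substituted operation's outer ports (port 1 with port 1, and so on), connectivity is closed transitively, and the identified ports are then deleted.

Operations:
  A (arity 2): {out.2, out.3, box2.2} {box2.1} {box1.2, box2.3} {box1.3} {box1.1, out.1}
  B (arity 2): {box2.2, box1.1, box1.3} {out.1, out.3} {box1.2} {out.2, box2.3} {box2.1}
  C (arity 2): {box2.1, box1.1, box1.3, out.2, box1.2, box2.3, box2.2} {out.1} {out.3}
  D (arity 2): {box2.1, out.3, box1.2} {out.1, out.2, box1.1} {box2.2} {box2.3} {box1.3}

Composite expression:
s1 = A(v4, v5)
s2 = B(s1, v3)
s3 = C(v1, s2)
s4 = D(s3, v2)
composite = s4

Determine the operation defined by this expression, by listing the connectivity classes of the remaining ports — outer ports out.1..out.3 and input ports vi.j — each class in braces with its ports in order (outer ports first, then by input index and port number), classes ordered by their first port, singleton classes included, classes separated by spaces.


{out.1, out.2} {out.3, v1.1, v1.2, v1.3, v2.1, v3.3} {v2.2} {v2.3} {v3.1} {v3.2, v4.1, v5.2} {v4.2, v5.3} {v4.3} {v5.1}

Treat the ports identified at D as solder joints: merge, then drop.
stage A: inputs (v4, v5), connectivity {out.1, v4.1} {out.2, out.3, v5.2} {v4.2, v5.3} {v4.3} {v5.1}, out.j its boundary
stage B: inputs (v4, v5, v3), connectivity {out.1, out.3} {out.2, v3.3} {v3.1} {v3.2, v4.1, v5.2} {v4.2, v5.3} {v4.3} {v5.1}, out.j its boundary
stage C: inputs (v1, v4, v5, v3), connectivity {out.1} {out.2, v1.1, v1.2, v1.3, v3.3} {out.3} {v3.1} {v3.2, v4.1, v5.2} {v4.2, v5.3} {v4.3} {v5.1}, out.j its boundary
stage D: inputs (v1, v4, v5, v3, v2), connectivity {out.1, out.2} {out.3, v1.1, v1.2, v1.3, v2.1, v3.3} {v2.2} {v2.3} {v3.1} {v3.2, v4.1, v5.2} {v4.2, v5.3} {v4.3} {v5.1}, out.j its boundary
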